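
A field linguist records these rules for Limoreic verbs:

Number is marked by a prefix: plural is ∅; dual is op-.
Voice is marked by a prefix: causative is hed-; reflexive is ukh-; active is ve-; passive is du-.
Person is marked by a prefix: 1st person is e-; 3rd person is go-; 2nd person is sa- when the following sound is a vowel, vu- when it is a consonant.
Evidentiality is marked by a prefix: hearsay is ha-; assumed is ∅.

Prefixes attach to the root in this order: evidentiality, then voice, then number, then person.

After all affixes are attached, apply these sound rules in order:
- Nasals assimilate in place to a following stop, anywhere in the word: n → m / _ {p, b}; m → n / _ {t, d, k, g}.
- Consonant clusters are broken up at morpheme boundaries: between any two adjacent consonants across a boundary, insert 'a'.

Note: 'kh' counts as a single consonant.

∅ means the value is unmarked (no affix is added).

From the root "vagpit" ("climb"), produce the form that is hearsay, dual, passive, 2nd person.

saopaduhavagpit

Attach evidentiality hearsay ha- → havagpit.
Attach voice passive du- → duhavagpit.
Attach number dual op- → opduhavagpit.
Attach person 2nd person sa- (before vowel 'o') → saopduhavagpit.
Nasal assimilation: no change.
Apply epenthesis: saopduhavagpit → saopaduhavagpit.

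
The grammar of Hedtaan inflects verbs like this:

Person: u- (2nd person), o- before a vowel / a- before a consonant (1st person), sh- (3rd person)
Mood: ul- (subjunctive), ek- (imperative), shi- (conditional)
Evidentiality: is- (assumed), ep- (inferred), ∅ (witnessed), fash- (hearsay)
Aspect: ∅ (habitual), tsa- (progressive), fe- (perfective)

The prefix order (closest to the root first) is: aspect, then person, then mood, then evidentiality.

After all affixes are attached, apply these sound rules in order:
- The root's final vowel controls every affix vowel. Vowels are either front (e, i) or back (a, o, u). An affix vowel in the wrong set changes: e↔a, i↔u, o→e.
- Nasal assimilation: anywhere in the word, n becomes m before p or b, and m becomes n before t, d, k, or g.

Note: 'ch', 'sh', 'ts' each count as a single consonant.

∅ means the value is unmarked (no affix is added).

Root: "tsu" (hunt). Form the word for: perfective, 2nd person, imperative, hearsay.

Attach aspect perfective fe- → fetsu.
Attach person 2nd person u- → ufetsu.
Attach mood imperative ek- → ekufetsu.
Attach evidentiality hearsay fash- → fashekufetsu.
Apply vowel harmony: fashekufetsu → fashakufatsu.
Nasal assimilation: no change.

fashakufatsu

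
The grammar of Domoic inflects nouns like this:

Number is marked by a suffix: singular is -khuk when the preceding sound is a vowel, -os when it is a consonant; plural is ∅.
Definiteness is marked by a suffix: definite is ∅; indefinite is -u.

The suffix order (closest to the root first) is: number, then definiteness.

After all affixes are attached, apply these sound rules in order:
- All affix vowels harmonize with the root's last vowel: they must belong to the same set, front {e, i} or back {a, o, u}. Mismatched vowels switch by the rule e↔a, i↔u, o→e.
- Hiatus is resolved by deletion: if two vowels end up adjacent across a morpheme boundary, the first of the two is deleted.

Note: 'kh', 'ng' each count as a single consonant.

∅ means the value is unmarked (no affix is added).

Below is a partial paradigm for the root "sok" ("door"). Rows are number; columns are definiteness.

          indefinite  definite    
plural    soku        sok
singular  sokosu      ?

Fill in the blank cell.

sokos

Attach number singular -os (after consonant 'k') → sokos.
definiteness = definite: zero marking, form stays sokos.
Vowel harmony: no change.
Vowel deletion: no change.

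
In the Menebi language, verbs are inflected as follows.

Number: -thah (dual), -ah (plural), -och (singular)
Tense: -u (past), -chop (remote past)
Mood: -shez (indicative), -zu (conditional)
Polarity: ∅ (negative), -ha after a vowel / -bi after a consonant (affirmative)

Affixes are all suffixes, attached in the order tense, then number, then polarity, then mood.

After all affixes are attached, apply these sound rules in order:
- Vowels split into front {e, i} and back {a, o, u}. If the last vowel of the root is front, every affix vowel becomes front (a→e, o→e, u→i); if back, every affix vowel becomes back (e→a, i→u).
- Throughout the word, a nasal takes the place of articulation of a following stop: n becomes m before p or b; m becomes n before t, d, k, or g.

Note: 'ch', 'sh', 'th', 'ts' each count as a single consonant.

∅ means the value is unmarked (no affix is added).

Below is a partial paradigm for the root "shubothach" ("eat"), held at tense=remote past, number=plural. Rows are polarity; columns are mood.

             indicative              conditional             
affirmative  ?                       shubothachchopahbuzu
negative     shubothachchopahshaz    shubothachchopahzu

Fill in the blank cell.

shubothachchopahbushaz

Attach tense remote past -chop → shubothachchop.
Attach number plural -ah → shubothachchopah.
Attach polarity affirmative -bi (after consonant 'h') → shubothachchopahbi.
Attach mood indicative -shez → shubothachchopahbishez.
Apply vowel harmony: shubothachchopahbishez → shubothachchopahbushaz.
Nasal assimilation: no change.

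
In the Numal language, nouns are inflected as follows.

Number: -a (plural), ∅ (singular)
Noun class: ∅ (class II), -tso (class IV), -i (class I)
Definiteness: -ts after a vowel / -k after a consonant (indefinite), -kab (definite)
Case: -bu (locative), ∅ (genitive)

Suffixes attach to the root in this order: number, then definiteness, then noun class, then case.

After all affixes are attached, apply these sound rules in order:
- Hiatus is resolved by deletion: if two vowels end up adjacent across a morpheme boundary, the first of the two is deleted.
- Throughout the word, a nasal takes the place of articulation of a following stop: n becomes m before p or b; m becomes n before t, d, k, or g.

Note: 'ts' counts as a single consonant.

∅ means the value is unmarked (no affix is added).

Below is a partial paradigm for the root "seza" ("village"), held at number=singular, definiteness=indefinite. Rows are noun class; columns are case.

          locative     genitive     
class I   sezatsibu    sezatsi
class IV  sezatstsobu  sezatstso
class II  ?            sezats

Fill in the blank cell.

number = singular: zero marking, form stays seza.
Attach definiteness indefinite -ts (after vowel 'a') → sezats.
noun class = class II: zero marking, form stays sezats.
Attach case locative -bu → sezatsbu.
Vowel deletion: no change.
Nasal assimilation: no change.

sezatsbu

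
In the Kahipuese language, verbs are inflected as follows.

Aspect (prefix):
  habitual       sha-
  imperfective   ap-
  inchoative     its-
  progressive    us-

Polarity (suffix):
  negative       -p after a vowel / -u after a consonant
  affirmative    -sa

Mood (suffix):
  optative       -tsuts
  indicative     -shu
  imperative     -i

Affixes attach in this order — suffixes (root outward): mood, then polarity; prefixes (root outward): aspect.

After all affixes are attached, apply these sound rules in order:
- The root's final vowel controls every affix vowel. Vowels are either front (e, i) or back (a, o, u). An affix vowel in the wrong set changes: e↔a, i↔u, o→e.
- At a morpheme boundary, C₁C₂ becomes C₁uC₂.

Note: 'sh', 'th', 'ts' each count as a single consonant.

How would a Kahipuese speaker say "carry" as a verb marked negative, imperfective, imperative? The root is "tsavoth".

Attach aspect imperfective ap- → aptsavoth.
Attach mood imperative -i → aptsavothi.
Attach polarity negative -p (after vowel 'i') → aptsavothip.
Apply vowel harmony: aptsavothip → aptsavothup.
Apply epenthesis: aptsavothup → aputsavothup.

aputsavothup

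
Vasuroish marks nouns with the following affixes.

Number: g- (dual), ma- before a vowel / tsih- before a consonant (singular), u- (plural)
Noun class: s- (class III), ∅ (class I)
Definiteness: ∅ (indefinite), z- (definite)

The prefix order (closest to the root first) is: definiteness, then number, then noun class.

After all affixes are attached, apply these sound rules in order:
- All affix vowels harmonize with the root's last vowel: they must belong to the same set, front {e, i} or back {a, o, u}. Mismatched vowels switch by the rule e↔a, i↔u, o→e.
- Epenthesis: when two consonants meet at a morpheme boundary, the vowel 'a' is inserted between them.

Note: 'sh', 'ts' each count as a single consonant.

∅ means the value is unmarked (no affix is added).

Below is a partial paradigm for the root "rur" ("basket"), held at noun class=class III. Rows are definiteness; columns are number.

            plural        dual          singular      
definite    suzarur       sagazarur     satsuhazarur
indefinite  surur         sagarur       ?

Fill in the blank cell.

satsuharur

definiteness = indefinite: zero marking, form stays rur.
Attach number singular tsih- (before consonant 'r') → tsihrur.
Attach noun class class III s- → stsihrur.
Apply vowel harmony: stsihrur → stsuhrur.
Apply epenthesis: stsuhrur → satsuharur.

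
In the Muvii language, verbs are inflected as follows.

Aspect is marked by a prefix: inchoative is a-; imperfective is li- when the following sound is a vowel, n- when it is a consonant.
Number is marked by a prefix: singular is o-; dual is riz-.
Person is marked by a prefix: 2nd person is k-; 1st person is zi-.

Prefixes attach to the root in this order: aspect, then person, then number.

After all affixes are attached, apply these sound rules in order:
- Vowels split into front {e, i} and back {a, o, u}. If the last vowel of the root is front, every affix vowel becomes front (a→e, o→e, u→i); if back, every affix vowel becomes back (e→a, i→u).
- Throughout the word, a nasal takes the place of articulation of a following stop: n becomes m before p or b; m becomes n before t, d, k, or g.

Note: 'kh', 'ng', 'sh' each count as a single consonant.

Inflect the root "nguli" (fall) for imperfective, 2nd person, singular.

eknnguli

Attach aspect imperfective n- (before consonant 'ng') → nnguli.
Attach person 2nd person k- → knnguli.
Attach number singular o- → oknnguli.
Apply vowel harmony: oknnguli → eknnguli.
Nasal assimilation: no change.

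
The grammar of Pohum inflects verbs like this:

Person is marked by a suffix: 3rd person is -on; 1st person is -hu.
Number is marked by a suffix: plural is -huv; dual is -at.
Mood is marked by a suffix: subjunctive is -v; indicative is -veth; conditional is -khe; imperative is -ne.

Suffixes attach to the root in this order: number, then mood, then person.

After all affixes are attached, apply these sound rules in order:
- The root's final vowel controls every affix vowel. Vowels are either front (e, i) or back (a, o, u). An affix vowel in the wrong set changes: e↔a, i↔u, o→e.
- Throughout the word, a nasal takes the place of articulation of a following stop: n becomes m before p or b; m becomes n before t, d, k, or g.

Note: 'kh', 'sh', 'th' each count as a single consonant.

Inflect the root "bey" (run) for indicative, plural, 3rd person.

beyhivvethen

Attach number plural -huv → beyhuv.
Attach mood indicative -veth → beyhuvveth.
Attach person 3rd person -on → beyhuvvethon.
Apply vowel harmony: beyhuvvethon → beyhivvethen.
Nasal assimilation: no change.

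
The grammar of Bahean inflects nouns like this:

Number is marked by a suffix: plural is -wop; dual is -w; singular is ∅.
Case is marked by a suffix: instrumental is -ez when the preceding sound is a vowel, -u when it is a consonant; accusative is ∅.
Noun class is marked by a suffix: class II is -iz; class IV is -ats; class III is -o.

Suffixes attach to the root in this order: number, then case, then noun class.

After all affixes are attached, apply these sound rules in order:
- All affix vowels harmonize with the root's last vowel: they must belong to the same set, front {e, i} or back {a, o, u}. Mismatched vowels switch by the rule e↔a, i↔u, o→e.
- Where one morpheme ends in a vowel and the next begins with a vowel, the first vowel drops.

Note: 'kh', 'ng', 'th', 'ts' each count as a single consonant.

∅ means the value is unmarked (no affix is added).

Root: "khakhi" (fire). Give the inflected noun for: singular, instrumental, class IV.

number = singular: zero marking, form stays khakhi.
Attach case instrumental -ez (after vowel 'i') → khakhiez.
Attach noun class class IV -ats → khakhiezats.
Apply vowel harmony: khakhiezats → khakhiezets.
Apply vowel deletion: khakhiezets → khakhezets.

khakhezets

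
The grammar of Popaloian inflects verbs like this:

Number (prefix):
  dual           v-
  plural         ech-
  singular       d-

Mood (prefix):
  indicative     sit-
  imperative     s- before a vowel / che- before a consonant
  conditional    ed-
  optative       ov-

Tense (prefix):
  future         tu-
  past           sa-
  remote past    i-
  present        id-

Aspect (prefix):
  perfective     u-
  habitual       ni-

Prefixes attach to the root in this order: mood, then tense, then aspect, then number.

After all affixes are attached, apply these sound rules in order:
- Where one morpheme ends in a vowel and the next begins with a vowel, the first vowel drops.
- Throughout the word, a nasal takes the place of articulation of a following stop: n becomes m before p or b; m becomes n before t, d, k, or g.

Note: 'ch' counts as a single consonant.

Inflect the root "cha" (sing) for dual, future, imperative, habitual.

Attach mood imperative che- (before consonant 'ch') → checha.
Attach tense future tu- → tuchecha.
Attach aspect habitual ni- → nituchecha.
Attach number dual v- → vnituchecha.
Vowel deletion: no change.
Nasal assimilation: no change.

vnituchecha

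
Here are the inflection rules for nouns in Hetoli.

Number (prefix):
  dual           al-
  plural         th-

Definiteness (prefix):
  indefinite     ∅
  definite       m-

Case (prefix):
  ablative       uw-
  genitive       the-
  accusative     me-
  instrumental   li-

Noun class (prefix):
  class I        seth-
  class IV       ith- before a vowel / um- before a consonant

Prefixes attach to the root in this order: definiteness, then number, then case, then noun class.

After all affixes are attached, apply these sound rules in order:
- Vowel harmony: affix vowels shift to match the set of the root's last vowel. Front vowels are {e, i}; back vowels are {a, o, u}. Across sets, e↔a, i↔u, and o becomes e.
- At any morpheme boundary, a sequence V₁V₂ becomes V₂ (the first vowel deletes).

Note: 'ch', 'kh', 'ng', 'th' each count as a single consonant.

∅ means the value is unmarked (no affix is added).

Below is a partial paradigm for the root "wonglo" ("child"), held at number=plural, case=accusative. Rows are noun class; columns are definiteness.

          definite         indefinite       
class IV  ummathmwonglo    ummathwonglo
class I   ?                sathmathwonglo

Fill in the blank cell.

sathmathmwonglo

Attach definiteness definite m- → mwonglo.
Attach number plural th- → thmwonglo.
Attach case accusative me- → methmwonglo.
Attach noun class class I seth- → sethmethmwonglo.
Apply vowel harmony: sethmethmwonglo → sathmathmwonglo.
Vowel deletion: no change.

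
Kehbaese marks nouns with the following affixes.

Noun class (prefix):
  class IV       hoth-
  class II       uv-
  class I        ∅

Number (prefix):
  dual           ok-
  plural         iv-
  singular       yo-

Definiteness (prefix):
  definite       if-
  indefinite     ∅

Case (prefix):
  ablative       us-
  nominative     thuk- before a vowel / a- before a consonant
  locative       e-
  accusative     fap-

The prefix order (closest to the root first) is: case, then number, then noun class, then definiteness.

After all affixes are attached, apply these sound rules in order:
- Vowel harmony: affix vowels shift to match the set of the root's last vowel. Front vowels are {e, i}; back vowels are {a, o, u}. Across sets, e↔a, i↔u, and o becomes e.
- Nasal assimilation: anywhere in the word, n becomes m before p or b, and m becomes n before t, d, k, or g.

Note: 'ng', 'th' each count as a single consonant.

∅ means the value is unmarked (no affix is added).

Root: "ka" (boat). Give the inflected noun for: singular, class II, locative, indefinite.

Attach case locative e- → eka.
Attach number singular yo- → yoeka.
Attach noun class class II uv- → uvyoeka.
definiteness = indefinite: zero marking, form stays uvyoeka.
Apply vowel harmony: uvyoeka → uvyoaka.
Nasal assimilation: no change.

uvyoaka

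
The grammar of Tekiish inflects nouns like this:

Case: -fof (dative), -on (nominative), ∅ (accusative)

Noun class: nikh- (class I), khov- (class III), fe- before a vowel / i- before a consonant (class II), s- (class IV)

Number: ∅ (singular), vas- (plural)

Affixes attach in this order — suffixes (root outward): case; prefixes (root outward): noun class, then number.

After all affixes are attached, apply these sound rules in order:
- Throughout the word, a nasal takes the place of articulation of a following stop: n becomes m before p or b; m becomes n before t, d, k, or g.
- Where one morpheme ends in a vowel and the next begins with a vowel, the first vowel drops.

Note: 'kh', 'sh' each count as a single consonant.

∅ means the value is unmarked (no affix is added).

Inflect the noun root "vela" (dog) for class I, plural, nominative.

Attach noun class class I nikh- → nikhvela.
Attach case nominative -on → nikhvelaon.
Attach number plural vas- → vasnikhvelaon.
Nasal assimilation: no change.
Apply vowel deletion: vasnikhvelaon → vasnikhvelon.

vasnikhvelon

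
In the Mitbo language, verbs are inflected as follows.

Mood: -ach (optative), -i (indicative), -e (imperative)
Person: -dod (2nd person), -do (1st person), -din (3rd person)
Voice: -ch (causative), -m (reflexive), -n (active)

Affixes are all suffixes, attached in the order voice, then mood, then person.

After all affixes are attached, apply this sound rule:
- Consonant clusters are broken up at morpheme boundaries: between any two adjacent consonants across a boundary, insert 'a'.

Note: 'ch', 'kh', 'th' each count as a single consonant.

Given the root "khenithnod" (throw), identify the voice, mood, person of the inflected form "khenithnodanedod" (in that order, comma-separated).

active, imperative, 2nd person

Segment: khenithnod-n-e-dod.
voice: -n → active.
mood: -e → imperative.
person: -dod → 2nd person.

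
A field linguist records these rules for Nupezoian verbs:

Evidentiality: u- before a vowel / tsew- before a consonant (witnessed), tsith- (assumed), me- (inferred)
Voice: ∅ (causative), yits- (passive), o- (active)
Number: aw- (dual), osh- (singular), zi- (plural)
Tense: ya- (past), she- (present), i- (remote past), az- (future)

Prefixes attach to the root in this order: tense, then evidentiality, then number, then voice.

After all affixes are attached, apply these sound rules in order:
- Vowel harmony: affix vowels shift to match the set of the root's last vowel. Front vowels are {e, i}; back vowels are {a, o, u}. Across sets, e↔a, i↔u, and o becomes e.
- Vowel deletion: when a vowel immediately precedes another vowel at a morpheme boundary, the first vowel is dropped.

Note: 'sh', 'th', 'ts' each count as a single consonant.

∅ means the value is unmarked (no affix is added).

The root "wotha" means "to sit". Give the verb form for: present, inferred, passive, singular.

Attach tense present she- → shewotha.
Attach evidentiality inferred me- → meshewotha.
Attach number singular osh- → oshmeshewotha.
Attach voice passive yits- → yitsoshmeshewotha.
Apply vowel harmony: yitsoshmeshewotha → yutsoshmashawotha.
Vowel deletion: no change.

yutsoshmashawotha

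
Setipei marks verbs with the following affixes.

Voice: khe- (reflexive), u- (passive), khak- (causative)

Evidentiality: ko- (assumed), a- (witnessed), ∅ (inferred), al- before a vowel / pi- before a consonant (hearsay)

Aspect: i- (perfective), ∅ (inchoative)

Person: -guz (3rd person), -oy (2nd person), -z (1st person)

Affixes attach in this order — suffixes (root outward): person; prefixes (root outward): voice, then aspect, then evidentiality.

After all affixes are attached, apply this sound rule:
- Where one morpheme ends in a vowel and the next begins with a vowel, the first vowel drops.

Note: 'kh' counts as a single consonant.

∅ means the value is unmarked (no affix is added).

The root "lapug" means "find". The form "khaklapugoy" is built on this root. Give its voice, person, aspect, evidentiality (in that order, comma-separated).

Segment: khak-lapug-oy.
voice: khak- → causative.
person: -oy → 2nd person.
aspect: ∅ → inchoative.
evidentiality: ∅ → inferred.

causative, 2nd person, inchoative, inferred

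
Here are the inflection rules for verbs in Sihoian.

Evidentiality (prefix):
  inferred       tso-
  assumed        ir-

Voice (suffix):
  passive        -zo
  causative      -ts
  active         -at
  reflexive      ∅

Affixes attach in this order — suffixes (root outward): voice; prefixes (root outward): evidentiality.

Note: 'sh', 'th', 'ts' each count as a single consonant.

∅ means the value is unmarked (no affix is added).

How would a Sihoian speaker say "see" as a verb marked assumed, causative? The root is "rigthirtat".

Attach voice causative -ts → rigthirtatts.
Attach evidentiality assumed ir- → irrigthirtatts.

irrigthirtatts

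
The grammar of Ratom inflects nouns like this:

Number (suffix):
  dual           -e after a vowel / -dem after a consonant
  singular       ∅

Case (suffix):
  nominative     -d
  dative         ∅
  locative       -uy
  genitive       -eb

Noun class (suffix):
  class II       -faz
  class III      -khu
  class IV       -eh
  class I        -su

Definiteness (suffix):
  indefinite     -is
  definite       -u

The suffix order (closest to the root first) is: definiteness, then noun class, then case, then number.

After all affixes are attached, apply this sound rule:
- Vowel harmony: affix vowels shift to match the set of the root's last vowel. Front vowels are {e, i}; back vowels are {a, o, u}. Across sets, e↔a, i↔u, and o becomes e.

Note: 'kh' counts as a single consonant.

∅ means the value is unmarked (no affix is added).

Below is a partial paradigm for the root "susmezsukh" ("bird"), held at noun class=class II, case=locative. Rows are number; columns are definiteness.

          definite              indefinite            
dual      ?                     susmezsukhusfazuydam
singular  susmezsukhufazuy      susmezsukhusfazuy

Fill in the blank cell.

susmezsukhufazuydam

Attach definiteness definite -u → susmezsukhu.
Attach noun class class II -faz → susmezsukhufaz.
Attach case locative -uy → susmezsukhufazuy.
Attach number dual -dem (after consonant 'y') → susmezsukhufazuydem.
Apply vowel harmony: susmezsukhufazuydem → susmezsukhufazuydam.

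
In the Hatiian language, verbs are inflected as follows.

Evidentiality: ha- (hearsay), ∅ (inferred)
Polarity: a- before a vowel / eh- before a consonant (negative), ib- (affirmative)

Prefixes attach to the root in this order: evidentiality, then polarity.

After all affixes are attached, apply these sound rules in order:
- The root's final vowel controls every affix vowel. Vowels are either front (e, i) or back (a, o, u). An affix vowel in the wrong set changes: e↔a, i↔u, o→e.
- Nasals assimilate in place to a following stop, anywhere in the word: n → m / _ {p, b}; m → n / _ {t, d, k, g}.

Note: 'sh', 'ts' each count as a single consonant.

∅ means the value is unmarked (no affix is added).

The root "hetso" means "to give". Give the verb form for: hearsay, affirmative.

ubhahetso

Attach evidentiality hearsay ha- → hahetso.
Attach polarity affirmative ib- → ibhahetso.
Apply vowel harmony: ibhahetso → ubhahetso.
Nasal assimilation: no change.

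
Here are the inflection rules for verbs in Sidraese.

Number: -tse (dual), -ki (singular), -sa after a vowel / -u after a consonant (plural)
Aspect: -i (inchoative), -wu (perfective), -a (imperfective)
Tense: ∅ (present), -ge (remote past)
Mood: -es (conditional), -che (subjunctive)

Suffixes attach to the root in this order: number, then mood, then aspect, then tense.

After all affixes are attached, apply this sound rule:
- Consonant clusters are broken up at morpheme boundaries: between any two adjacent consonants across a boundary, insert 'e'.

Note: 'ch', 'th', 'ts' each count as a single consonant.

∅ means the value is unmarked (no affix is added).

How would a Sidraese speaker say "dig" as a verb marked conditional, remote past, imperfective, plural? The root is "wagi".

Attach number plural -sa (after vowel 'i') → wagisa.
Attach mood conditional -es → wagisaes.
Attach aspect imperfective -a → wagisaesa.
Attach tense remote past -ge → wagisaesage.
Epenthesis: no change.

wagisaesage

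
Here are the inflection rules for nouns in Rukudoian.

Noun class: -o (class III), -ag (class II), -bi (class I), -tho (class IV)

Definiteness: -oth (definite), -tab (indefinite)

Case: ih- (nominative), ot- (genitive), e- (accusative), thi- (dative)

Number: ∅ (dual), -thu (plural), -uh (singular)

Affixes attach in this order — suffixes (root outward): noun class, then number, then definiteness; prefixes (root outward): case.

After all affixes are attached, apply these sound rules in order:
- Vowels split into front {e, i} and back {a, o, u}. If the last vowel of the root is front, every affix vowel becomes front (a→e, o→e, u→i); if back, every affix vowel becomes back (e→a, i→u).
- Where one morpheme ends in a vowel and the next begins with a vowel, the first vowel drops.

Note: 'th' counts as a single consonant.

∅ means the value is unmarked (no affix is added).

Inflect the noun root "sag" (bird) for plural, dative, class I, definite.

Attach noun class class I -bi → sagbi.
Attach number plural -thu → sagbithu.
Attach case dative thi- → thisagbithu.
Attach definiteness definite -oth → thisagbithuoth.
Apply vowel harmony: thisagbithuoth → thusagbuthuoth.
Apply vowel deletion: thusagbuthuoth → thusagbuthoth.

thusagbuthoth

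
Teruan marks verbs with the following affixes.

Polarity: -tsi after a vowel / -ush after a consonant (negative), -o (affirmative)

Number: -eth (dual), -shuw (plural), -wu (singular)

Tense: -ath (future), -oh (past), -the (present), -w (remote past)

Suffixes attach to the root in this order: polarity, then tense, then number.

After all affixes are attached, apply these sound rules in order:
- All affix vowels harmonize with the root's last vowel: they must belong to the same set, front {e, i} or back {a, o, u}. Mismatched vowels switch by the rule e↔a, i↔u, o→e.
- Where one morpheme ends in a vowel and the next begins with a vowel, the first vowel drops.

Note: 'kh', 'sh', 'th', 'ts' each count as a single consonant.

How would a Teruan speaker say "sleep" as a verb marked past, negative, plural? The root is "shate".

shatetsehshiw

Attach polarity negative -tsi (after vowel 'e') → shatetsi.
Attach tense past -oh → shatetsioh.
Attach number plural -shuw → shatetsiohshuw.
Apply vowel harmony: shatetsiohshuw → shatetsiehshiw.
Apply vowel deletion: shatetsiehshiw → shatetsehshiw.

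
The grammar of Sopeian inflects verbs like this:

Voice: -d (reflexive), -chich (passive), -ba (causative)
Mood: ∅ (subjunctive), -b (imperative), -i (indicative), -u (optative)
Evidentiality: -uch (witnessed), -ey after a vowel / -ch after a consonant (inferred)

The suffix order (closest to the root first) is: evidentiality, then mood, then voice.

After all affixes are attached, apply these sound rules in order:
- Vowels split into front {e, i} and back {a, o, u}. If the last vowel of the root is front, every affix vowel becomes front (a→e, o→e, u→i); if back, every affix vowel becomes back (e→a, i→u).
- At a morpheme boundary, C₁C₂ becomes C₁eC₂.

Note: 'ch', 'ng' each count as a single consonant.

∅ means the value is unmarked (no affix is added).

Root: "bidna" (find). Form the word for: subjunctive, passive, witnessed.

bidnauchechuch

Attach evidentiality witnessed -uch → bidnauch.
mood = subjunctive: zero marking, form stays bidnauch.
Attach voice passive -chich → bidnauchchich.
Apply vowel harmony: bidnauchchich → bidnauchchuch.
Apply epenthesis: bidnauchchuch → bidnauchechuch.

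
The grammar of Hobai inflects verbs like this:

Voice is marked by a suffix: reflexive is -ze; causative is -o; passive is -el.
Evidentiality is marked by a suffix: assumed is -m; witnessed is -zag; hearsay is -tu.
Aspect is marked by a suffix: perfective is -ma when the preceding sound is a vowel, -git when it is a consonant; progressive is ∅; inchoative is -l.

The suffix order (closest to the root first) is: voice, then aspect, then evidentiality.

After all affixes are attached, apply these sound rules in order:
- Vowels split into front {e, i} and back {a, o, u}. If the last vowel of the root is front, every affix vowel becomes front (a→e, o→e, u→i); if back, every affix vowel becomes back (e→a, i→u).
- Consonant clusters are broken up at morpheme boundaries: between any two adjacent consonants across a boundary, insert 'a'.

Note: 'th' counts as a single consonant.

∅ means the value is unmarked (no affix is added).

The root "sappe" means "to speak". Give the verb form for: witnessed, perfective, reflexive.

sappezemezeg

Attach voice reflexive -ze → sappeze.
Attach aspect perfective -ma (after vowel 'e') → sappezema.
Attach evidentiality witnessed -zag → sappezemazag.
Apply vowel harmony: sappezemazag → sappezemezeg.
Epenthesis: no change.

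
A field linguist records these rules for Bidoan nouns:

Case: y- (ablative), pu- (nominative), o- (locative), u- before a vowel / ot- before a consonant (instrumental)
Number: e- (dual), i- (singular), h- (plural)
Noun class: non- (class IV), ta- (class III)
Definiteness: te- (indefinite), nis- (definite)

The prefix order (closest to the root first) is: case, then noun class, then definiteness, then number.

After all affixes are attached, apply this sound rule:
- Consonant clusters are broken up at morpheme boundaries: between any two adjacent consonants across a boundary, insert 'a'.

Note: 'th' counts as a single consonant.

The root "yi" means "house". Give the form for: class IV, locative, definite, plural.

Attach case locative o- → oyi.
Attach noun class class IV non- → nonoyi.
Attach definiteness definite nis- → nisnonoyi.
Attach number plural h- → hnisnonoyi.
Apply epenthesis: hnisnonoyi → hanisanonoyi.

hanisanonoyi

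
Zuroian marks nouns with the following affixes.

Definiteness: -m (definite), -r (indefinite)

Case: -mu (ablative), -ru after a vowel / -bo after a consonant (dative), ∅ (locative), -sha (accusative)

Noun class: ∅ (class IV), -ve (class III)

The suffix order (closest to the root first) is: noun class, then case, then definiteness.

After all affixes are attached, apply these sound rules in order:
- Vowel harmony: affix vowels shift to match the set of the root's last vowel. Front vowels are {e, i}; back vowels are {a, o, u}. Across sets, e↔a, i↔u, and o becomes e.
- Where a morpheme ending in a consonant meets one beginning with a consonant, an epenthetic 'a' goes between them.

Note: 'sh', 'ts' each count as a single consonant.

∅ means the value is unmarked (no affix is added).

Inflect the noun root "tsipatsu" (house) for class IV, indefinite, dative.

noun class = class IV: zero marking, form stays tsipatsu.
Attach case dative -ru (after vowel 'u') → tsipatsuru.
Attach definiteness indefinite -r → tsipatsurur.
Vowel harmony: no change.
Epenthesis: no change.

tsipatsurur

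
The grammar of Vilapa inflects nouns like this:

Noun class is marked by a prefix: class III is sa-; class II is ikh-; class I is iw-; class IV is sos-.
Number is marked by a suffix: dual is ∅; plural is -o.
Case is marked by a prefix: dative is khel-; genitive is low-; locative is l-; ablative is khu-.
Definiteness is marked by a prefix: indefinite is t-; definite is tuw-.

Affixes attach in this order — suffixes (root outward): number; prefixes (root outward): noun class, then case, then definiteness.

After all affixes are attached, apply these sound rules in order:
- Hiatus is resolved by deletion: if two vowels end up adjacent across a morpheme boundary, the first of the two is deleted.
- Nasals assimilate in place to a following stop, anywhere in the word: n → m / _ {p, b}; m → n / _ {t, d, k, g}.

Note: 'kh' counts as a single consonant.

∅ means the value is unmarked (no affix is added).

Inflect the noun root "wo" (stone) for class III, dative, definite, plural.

Attach noun class class III sa- → sawo.
Attach case dative khel- → khelsawo.
Attach definiteness definite tuw- → tuwkhelsawo.
Attach number plural -o → tuwkhelsawoo.
Apply vowel deletion: tuwkhelsawoo → tuwkhelsawo.
Nasal assimilation: no change.

tuwkhelsawo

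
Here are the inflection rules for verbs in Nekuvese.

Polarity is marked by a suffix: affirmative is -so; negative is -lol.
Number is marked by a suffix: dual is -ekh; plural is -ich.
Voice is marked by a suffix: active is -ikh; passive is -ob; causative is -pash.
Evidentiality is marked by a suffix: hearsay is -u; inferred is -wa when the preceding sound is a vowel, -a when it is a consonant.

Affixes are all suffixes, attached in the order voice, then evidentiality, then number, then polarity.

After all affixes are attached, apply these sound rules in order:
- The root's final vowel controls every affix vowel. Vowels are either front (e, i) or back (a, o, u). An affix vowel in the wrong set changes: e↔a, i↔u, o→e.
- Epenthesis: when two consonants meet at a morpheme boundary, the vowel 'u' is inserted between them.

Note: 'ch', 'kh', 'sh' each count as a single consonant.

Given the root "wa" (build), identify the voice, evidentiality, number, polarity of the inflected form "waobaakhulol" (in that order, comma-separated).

passive, inferred, dual, negative

Segment: wa-ob-a-ekh-lol.
voice: -ob → passive.
evidentiality: -wa/a → inferred.
number: -ekh → dual.
polarity: -lol → negative.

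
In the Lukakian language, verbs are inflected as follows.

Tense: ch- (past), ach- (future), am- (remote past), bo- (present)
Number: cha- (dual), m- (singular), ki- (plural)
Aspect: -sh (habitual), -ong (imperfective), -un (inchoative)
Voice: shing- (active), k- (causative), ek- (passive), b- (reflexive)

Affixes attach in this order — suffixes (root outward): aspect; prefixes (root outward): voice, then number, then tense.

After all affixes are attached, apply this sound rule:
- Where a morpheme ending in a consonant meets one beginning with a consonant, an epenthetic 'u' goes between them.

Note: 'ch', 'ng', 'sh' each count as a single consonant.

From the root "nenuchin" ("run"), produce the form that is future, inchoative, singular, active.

achumushingunenuchinun

Attach voice active shing- → shingnenuchin.
Attach aspect inchoative -un → shingnenuchinun.
Attach number singular m- → mshingnenuchinun.
Attach tense future ach- → achmshingnenuchinun.
Apply epenthesis: achmshingnenuchinun → achumushingunenuchinun.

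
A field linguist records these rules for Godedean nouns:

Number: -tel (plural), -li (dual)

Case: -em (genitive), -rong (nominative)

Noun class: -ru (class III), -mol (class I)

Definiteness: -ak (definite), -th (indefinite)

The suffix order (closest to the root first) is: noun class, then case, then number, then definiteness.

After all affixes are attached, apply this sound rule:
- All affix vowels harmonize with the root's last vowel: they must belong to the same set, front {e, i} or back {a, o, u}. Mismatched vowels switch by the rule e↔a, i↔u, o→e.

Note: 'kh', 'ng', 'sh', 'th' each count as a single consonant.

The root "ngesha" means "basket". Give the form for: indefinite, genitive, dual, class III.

Attach noun class class III -ru → ngesharu.
Attach case genitive -em → ngesharuem.
Attach number dual -li → ngesharuemli.
Attach definiteness indefinite -th → ngesharuemlith.
Apply vowel harmony: ngesharuemlith → ngesharuamluth.

ngesharuamluth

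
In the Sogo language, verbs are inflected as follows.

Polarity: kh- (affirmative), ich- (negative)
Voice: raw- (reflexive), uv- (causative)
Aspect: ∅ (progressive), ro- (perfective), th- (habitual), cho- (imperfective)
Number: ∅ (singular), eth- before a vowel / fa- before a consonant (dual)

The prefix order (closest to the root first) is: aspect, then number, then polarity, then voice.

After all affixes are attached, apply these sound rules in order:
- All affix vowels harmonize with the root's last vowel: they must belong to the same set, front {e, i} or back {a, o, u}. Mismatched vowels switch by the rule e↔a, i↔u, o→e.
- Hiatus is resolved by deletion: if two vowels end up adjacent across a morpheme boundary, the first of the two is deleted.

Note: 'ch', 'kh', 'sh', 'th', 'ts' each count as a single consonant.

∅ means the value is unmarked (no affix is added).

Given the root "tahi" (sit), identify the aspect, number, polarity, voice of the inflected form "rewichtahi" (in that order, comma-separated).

progressive, singular, negative, reflexive

Segment: raw-ich-tahi.
aspect: ∅ → progressive.
number: ∅ → singular.
polarity: ich- → negative.
voice: raw- → reflexive.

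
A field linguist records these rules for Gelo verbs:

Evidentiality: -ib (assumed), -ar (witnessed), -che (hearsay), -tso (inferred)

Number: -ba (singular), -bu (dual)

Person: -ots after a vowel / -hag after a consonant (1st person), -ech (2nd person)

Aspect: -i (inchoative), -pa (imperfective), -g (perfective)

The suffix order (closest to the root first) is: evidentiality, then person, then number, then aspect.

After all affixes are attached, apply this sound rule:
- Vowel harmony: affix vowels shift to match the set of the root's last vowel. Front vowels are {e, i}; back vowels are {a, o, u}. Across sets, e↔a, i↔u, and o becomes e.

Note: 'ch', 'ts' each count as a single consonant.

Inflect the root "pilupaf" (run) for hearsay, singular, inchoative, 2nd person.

Attach evidentiality hearsay -che → pilupafche.
Attach person 2nd person -ech → pilupafcheech.
Attach number singular -ba → pilupafcheechba.
Attach aspect inchoative -i → pilupafcheechbai.
Apply vowel harmony: pilupafcheechbai → pilupafchaachbau.

pilupafchaachbau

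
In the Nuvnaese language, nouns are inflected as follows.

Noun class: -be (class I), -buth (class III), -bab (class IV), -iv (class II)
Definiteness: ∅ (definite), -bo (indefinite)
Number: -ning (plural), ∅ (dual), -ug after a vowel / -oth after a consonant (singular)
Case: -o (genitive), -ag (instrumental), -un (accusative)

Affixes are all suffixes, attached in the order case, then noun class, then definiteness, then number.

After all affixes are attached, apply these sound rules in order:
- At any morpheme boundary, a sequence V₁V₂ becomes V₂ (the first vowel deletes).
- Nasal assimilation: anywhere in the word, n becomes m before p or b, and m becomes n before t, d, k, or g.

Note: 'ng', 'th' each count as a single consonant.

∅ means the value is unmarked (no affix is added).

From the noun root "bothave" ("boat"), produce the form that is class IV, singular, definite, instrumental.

Attach case instrumental -ag → bothaveag.
Attach noun class class IV -bab → bothaveagbab.
definiteness = definite: zero marking, form stays bothaveagbab.
Attach number singular -oth (after consonant 'b') → bothaveagbaboth.
Apply vowel deletion: bothaveagbaboth → bothavagbaboth.
Nasal assimilation: no change.

bothavagbaboth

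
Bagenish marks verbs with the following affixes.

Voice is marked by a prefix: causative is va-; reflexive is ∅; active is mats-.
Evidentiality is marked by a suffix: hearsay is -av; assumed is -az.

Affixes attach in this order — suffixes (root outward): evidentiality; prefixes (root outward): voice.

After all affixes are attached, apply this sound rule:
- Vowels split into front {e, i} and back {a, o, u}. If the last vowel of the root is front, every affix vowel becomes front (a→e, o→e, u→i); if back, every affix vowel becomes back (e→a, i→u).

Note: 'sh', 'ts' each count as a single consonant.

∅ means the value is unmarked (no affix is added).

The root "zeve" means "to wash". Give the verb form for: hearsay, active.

metszeveev

Attach evidentiality hearsay -av → zeveav.
Attach voice active mats- → matszeveav.
Apply vowel harmony: matszeveav → metszeveev.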